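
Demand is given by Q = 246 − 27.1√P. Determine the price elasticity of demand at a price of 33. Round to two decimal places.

At P = 33, Q = 90.3224.
dQ/dP = −27.1/(2√P) = −27.1/(2·5.7446).
Point elasticity E = (dQ/dP)·(P/Q) = -2.3588 × 33/90.3224 ≈ -0.86.
|E| < 1, so demand is inelastic at this price.

-0.86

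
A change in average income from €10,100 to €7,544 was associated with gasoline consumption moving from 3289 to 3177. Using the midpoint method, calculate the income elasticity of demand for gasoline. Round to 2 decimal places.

0.12

%ΔQ = (3177 − 3289)/[(3289+3177)/2] = -112/3233 ≈ -0.0346.
%ΔY = (7,544 − 10,100)/[(10,100+7,544)/2] = -2556/8822 ≈ -0.2897.
E_I = %ΔQ/%ΔY ≈ 0.12.
E_I ∈ (0,1): normal good (necessity).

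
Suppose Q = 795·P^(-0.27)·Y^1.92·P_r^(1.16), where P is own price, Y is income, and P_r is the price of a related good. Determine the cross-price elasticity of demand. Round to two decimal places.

For a Cobb–Douglas (constant-elasticity) form Q = A·P_r^α·…, the elasticity with respect to P_r equals the exponent α at every point.
Here the exponent on P_r is 1.16, so the cross-price elasticity of demand is 1.16.

1.16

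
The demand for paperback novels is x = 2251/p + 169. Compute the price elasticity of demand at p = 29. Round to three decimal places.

-0.315

At p = 29, x = 246.6207.
dx/dp = −2251/p² = −2.6766.
Point elasticity E = (dx/dp)·(p/x) = -2.6766 × 29/246.6207 ≈ -0.315.
|E| < 1, so demand is inelastic at this price.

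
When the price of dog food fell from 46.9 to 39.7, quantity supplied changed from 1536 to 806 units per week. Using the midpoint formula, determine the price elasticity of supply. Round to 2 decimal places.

%Δq = (806 − 1536)/[(1536 + 806)/2] = -730/1171 ≈ -0.6234.
%Δp = (39.7 − 46.9)/[(46.9 + 39.7)/2] = -7.2/43.3 ≈ -0.1663.
Arc elasticity E = %Δq/%Δp ≈ -0.6234/-0.1663 ≈ 3.75.
|E| > 1: supply is elastic over this range.

3.75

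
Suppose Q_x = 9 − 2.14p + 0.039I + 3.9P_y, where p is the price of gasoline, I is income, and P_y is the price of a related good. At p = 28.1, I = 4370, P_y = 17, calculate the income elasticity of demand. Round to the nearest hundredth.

0.92

Evaluating quantity at (p, I, P_y) gives Q_x = 9 − 2.14(28.1) + 0.039(4370) + 3.9(17) = 9 − 60.134 + 170.43 + 66.3 = 185.596.
∂Q_x/∂I = +0.039, so E_I = 0.039·(4370/185.596) ≈ 0.92.
E_I ∈ (0,1): normal good (necessity).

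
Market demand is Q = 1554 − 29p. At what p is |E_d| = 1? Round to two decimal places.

For linear demand Q = a − bp, E = −bp/(a − bp). |E| = 1 ⇒ bp = a − bp ⇒ p = a/(2b).
p = 1554/(2·29) ≈ 26.79.

26.79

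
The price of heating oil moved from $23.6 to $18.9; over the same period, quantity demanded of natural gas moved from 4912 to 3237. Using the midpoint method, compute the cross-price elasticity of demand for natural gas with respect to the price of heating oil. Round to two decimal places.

1.86

%ΔQ_x = (3237 − 4912)/[(4912+3237)/2] = -1675/4074.5 ≈ -0.4111.
%ΔP_y = (18.9 − 23.6)/[(23.6+18.9)/2] ≈ -0.2212.
E_xy = -0.4111/-0.2212 ≈ 1.86.
E_xy > 0, so natural gas and heating oil are substitutes.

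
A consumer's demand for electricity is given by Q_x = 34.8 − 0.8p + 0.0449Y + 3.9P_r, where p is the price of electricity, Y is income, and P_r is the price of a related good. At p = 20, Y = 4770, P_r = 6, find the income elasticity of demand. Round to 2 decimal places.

0.84

Substituting, Q_x = 34.8 − 0.8(20) + 0.0449(4770) + 3.9(6) = 34.8 − 16 + 214.173 + 23.4 = 256.373.
∂Q_x/∂Y = +0.0449, so E_I = 0.0449·(4770/256.373) ≈ 0.84.
E_I ∈ (0,1): normal good (necessity).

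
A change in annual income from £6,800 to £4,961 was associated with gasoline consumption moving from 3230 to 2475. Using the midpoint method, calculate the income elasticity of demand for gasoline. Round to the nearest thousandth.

%ΔQ = (2475 − 3230)/[(3230+2475)/2] = -755/2852.5 ≈ -0.2647.
%ΔM = (4,961 − 6,800)/[(6,800+4,961)/2] = -1839/5880.5 ≈ -0.3127.
E_I = %ΔQ/%ΔM ≈ 0.846.
E_I ∈ (0,1): normal good (necessity).

0.846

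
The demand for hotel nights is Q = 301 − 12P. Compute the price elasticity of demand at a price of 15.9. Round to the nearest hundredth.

At P = 15.9, Q = 110.2.
dQ/dP = −12.
Point elasticity E = (dQ/dP)·(P/Q) = -12 × 15.9/110.2 ≈ -1.73.
|E| > 1, so demand is elastic at this price.

-1.73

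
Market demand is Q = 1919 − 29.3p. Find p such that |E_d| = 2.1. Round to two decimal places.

44.37

Set −bp/(a − bp) = −2.1 ⇒ bp = 2.1(a − bp) ⇒ bp(1+2.1) = 2.1·a.
p = 2.1·1919/(29.3·3.1) ≈ 44.37.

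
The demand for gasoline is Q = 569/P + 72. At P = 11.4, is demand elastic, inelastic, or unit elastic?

At P = 11.4, Q = 121.9123.
dQ/dP = −569/P² = −4.3783.
Point elasticity E = (dQ/dP)·(P/Q) = -4.3783 × 11.4/121.9123 ≈ -0.409.
|E| ≈ 0.409 < 1, so demand is inelastic.

inelastic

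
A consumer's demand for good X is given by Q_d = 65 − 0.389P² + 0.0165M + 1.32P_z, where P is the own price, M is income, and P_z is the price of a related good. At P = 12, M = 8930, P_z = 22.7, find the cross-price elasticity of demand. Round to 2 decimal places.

At the given point, Q_d = 65 − 0.389(12)² + 0.0165(8930) + 1.32(22.7) = 65 − 56.016 + 147.345 + 29.964 = 186.293.
∂Q_d/∂P_z = +1.32, so E_xy = 1.32·(22.7/186.293) ≈ 0.16.
E_xy > 0: the goods are substitutes.

0.16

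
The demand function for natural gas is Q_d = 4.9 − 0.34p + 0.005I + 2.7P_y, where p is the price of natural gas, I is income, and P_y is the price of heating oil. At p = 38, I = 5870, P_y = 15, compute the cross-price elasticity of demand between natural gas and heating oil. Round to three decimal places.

0.655

At the given point, Q_d = 4.9 − 0.34(38) + 0.005(5870) + 2.7(15) = 4.9 − 12.92 + 29.35 + 40.5 = 61.83.
∂Q_d/∂P_y = +2.7, so E_xy = 2.7·(15/61.83) ≈ 0.655.
E_xy > 0: the goods are substitutes.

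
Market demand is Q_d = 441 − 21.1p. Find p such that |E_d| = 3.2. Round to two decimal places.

15.92

Set −bp/(a − bp) = −3.2 ⇒ bp = 3.2(a − bp) ⇒ bp(1+3.2) = 3.2·a.
p = 3.2·441/(21.1·4.2) ≈ 15.92.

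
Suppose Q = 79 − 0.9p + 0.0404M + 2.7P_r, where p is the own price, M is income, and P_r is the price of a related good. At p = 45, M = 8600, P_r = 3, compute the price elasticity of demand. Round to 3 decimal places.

-0.103

Evaluating quantity at (p, M, P_r) gives Q = 79 − 0.9(45) + 0.0404(8600) + 2.7(3) = 79 − 40.5 + 347.44 + 8.1 = 394.04.
∂Q/∂p = −0.9, so E_p = (−0.9)·(45/394.04) ≈ -0.103.
|E_p| < 1: demand is inelastic.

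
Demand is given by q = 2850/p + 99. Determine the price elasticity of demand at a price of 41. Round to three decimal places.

-0.413

At p = 41, q = 168.5122.
dq/dp = −2850/p² = −1.6954.
Point elasticity E = (dq/dp)·(p/q) = -1.6954 × 41/168.5122 ≈ -0.413.
|E| < 1, so demand is inelastic at this price.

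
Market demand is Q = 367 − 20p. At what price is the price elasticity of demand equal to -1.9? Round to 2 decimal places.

12.02

Set −bp/(a − bp) = −1.9 ⇒ bp = 1.9(a − bp) ⇒ bp(1+1.9) = 1.9·a.
p = 1.9·367/(20·2.9) ≈ 12.02.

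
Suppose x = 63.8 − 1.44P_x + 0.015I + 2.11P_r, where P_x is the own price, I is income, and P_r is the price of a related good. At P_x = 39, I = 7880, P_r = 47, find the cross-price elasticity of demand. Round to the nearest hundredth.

Substituting, x = 63.8 − 1.44(39) + 0.015(7880) + 2.11(47) = 63.8 − 56.16 + 118.2 + 99.17 = 225.01.
∂x/∂P_r = +2.11, so E_xy = 2.11·(47/225.01) ≈ 0.44.
E_xy > 0: the goods are substitutes.

0.44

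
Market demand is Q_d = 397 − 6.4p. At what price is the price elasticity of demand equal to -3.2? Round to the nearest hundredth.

47.26

Set −bp/(a − bp) = −3.2 ⇒ bp = 3.2(a − bp) ⇒ bp(1+3.2) = 3.2·a.
p = 3.2·397/(6.4·4.2) ≈ 47.26.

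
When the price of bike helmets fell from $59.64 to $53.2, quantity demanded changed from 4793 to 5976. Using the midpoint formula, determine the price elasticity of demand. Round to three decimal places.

%ΔQ = (5976 − 4793)/[(4793 + 5976)/2] = 1183/5384.5 ≈ 0.2197.
%ΔP = (53.2 − 59.64)/[(59.64 + 53.2)/2] = -6.44/56.42 ≈ -0.1141.
Arc elasticity E = %ΔQ/%ΔP ≈ 0.2197/-0.1141 ≈ -1.925.
|E| > 1: demand is elastic over this range.

-1.925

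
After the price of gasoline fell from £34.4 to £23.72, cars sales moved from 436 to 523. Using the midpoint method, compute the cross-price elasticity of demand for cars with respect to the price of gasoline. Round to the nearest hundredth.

%ΔQ_x = (523 − 436)/[(436+523)/2] = 87/479.5 ≈ 0.1814.
%ΔP_y = (23.72 − 34.4)/[(34.4+23.72)/2] ≈ -0.3675.
E_xy = 0.1814/-0.3675 ≈ -0.49.
E_xy < 0, so cars and gasoline are complements.

-0.49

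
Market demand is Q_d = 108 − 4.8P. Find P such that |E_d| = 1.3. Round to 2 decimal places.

Set −bP/(a − bP) = −1.3 ⇒ bP = 1.3(a − bP) ⇒ bP(1+1.3) = 1.3·a.
P = 1.3·108/(4.8·2.3) ≈ 12.72.

12.72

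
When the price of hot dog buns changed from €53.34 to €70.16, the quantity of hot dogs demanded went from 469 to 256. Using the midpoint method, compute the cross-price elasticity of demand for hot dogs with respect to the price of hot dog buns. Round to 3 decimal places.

%ΔQ_x = (256 − 469)/[(469+256)/2] = -213/362.5 ≈ -0.5876.
%ΔP_y = (70.16 − 53.34)/[(53.34+70.16)/2] ≈ 0.2724.
E_xy = -0.5876/0.2724 ≈ -2.157.
E_xy < 0, so hot dogs and hot dog buns are complements.

-2.157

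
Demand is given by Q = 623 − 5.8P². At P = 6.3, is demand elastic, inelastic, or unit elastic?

At P = 6.3, Q = 392.798.
dQ/dP = −2·5.8·P = −73.08.
Point elasticity E = (dQ/dP)·(P/Q) = -73.08 × 6.3/392.798 ≈ -1.172.
|E| ≈ 1.172 > 1, so demand is elastic.

elastic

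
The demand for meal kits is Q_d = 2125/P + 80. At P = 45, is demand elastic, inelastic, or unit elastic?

At P = 45, Q_d = 127.2222.
dQ_d/dP = −2125/P² = −1.0494.
Point elasticity E = (dQ_d/dP)·(P/Q_d) = -1.0494 × 45/127.2222 ≈ -0.371.
|E| ≈ 0.371 < 1, so demand is inelastic.

inelastic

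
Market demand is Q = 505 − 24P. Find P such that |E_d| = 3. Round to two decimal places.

15.78

Set −bP/(a − bP) = −3 ⇒ bP = 3(a − bP) ⇒ bP(1+3) = 3·a.
P = 3·505/(24·4) ≈ 15.78.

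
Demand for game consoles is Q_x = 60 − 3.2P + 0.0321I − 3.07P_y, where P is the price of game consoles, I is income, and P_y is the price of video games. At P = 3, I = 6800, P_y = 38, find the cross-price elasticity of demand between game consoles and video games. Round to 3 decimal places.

First evaluate Q_x: 60 − 3.2(3) + 0.0321(6800) − 3.07(38) = 60 − 9.6 + 218.28 − 116.66 = 152.02.
∂Q_x/∂P_y = −3.07, so E_xy = -3.07·(38/152.02) ≈ -0.767.
E_xy < 0: the goods are complements.

-0.767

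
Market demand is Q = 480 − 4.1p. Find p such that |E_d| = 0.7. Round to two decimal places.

Set −bp/(a − bp) = −0.7 ⇒ bp = 0.7(a − bp) ⇒ bp(1+0.7) = 0.7·a.
p = 0.7·480/(4.1·1.7) ≈ 48.21.

48.21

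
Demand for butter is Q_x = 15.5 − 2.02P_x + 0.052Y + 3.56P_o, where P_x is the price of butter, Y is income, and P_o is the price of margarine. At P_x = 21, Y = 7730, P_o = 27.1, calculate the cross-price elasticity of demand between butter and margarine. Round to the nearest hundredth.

0.20

Evaluating quantity at (P_x, Y, P_o) gives Q_x = 15.5 − 2.02(21) + 0.052(7730) + 3.56(27.1) = 15.5 − 42.42 + 401.96 + 96.476 = 471.516.
∂Q_x/∂P_o = +3.56, so E_xy = 3.56·(27.1/471.516) ≈ 0.20.
E_xy > 0: the goods are substitutes.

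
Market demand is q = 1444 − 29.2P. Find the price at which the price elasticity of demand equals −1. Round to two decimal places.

24.73

For linear demand q = a − bP, E = −bP/(a − bP). |E| = 1 ⇒ bP = a − bP ⇒ P = a/(2b).
P = 1444/(2·29.2) ≈ 24.73.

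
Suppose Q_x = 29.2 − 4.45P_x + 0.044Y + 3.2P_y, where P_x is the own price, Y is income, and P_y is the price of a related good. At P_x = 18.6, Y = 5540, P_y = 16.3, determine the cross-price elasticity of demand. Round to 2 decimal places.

0.22

Q_x = 29.2 − 4.45(18.6) + 0.044(5540) + 3.2(16.3) = 29.2 − 82.77 + 243.76 + 52.16 = 242.35.
∂Q_x/∂P_y = +3.2, so E_xy = 3.2·(16.3/242.35) ≈ 0.22.
E_xy > 0: the goods are substitutes.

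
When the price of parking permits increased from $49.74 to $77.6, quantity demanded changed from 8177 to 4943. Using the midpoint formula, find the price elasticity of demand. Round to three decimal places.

%Δq = (4943 − 8177)/[(8177 + 4943)/2] = -3234/6560 ≈ -0.4930.
%ΔP = (77.6 − 49.74)/[(49.74 + 77.6)/2] = 27.86/63.67 ≈ 0.4376.
Arc elasticity E = %Δq/%ΔP ≈ -0.4930/0.4376 ≈ -1.127.
|E| > 1: demand is elastic over this range.

-1.127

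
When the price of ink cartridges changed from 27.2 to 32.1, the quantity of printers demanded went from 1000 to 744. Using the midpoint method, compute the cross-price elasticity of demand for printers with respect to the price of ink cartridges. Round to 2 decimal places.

%ΔQ_x = (744 − 1000)/[(1000+744)/2] = -256/872 ≈ -0.2936.
%ΔP_y = (32.1 − 27.2)/[(27.2+32.1)/2] ≈ 0.1653.
E_xy = -0.2936/0.1653 ≈ -1.78.
E_xy < 0, so printers and ink cartridges are complements.

-1.78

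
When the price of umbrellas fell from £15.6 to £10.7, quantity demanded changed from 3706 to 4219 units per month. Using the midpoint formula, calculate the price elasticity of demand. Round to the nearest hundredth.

%Δq = (4219 − 3706)/[(3706 + 4219)/2] = 513/3962.5 ≈ 0.1295.
%Δp = (10.7 − 15.6)/[(15.6 + 10.7)/2] = -4.9/13.15 ≈ -0.3726.
Arc elasticity E = %Δq/%Δp ≈ 0.1295/-0.3726 ≈ -0.35.
|E| < 1: demand is inelastic over this range.

-0.35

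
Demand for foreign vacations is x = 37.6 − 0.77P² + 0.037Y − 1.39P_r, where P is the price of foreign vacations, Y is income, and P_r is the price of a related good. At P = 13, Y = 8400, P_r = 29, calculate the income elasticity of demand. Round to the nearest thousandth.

1.746

Evaluating quantity at (P, Y, P_r) gives x = 37.6 − 0.77(13)² + 0.037(8400) − 1.39(29) = 37.6 − 130.13 + 310.8 − 40.31 = 177.96.
∂x/∂Y = +0.037, so E_I = 0.037·(8400/177.96) ≈ 1.746.
E_I > 1: normal good (luxury).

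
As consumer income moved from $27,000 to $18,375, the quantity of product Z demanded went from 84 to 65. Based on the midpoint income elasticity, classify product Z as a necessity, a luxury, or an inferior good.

necessity

%ΔQ = (65 − 84)/[(84+65)/2] = -19/74.5 ≈ -0.2550.
%ΔY = (18,375 − 27,000)/[(27,000+18,375)/2] = -8625/22687.5 ≈ -0.3802.
E_I = %ΔQ/%ΔY ≈ 0.671.
E_I ∈ (0,1): normal good (necessity).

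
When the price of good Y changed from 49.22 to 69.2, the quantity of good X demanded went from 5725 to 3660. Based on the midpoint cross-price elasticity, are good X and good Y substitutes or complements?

%ΔQ_x = (3660 − 5725)/[(5725+3660)/2] = -2065/4692.5 ≈ -0.4401.
%ΔP_y = (69.2 − 49.22)/[(49.22+69.2)/2] ≈ 0.3374.
E_xy = -0.4401/0.3374 ≈ -1.304.
E_xy < 0, so the goods are complements.

complements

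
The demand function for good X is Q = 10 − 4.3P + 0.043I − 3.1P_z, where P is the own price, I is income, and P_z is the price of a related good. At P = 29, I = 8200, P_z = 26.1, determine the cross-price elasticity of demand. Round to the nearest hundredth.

Substituting, Q = 10 − 4.3(29) + 0.043(8200) − 3.1(26.1) = 10 − 124.7 + 352.6 − 80.91 = 156.99.
∂Q/∂P_z = −3.1, so E_xy = -3.1·(26.1/156.99) ≈ -0.52.
E_xy < 0: the goods are complements.

-0.52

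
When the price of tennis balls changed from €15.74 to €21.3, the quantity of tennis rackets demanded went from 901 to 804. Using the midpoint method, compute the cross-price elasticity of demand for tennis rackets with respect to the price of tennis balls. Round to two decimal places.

-0.38

%ΔQ_x = (804 − 901)/[(901+804)/2] = -97/852.5 ≈ -0.1138.
%ΔP_y = (21.3 − 15.74)/[(15.74+21.3)/2] ≈ 0.3002.
E_xy = -0.1138/0.3002 ≈ -0.38.
E_xy < 0, so tennis rackets and tennis balls are complements.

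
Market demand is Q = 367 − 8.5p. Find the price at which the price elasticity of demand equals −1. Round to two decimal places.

21.59

For linear demand Q = a − bp, E = −bp/(a − bp). |E| = 1 ⇒ bp = a − bp ⇒ p = a/(2b).
p = 367/(2·8.5) ≈ 21.59.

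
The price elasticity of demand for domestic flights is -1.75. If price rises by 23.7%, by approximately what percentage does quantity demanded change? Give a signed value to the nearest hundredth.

%ΔQ ≈ E × %ΔP = (-1.75) × (23.7%) ≈ -41.48%.

-41.48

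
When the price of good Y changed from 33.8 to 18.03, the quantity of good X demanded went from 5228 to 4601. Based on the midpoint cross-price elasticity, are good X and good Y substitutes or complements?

%ΔQ_x = (4601 − 5228)/[(5228+4601)/2] = -627/4914.5 ≈ -0.1276.
%ΔP_y = (18.03 − 33.8)/[(33.8+18.03)/2] ≈ -0.6085.
E_xy = -0.1276/-0.6085 ≈ 0.210.
E_xy > 0, so the goods are substitutes.

substitutes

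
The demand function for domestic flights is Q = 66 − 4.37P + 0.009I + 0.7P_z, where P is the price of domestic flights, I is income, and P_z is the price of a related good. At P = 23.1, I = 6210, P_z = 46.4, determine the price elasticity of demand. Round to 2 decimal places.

-1.89

At the given point, Q = 66 − 4.37(23.1) + 0.009(6210) + 0.7(46.4) = 66 − 100.947 + 55.89 + 32.48 = 53.423.
∂Q/∂P = −4.37, so E_p = (−4.37)·(23.1/53.423) ≈ -1.89.
|E_p| > 1: demand is elastic.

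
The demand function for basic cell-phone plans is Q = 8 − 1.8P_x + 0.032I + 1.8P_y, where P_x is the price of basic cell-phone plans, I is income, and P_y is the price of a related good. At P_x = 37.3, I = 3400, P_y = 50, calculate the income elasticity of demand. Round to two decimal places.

Substituting, Q = 8 − 1.8(37.3) + 0.032(3400) + 1.8(50) = 8 − 67.14 + 108.8 + 90 = 139.66.
∂Q/∂I = +0.032, so E_I = 0.032·(3400/139.66) ≈ 0.78.
E_I ∈ (0,1): normal good (necessity).

0.78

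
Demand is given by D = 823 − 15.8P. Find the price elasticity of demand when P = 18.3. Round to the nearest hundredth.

-0.54

At P = 18.3, D = 533.86.
dD/dP = −15.8.
Point elasticity E = (dD/dP)·(P/D) = -15.8 × 18.3/533.86 ≈ -0.54.
|E| < 1, so demand is inelastic at this price.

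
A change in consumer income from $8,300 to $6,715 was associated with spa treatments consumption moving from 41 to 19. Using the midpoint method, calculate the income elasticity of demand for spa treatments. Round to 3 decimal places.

3.474

%ΔQ = (19 − 41)/[(41+19)/2] = -22/30 ≈ -0.7333.
%ΔI = (6,715 − 8,300)/[(8,300+6,715)/2] = -1585/7507.5 ≈ -0.2111.
E_I = %ΔQ/%ΔI ≈ 3.474.
E_I > 1: normal good (luxury).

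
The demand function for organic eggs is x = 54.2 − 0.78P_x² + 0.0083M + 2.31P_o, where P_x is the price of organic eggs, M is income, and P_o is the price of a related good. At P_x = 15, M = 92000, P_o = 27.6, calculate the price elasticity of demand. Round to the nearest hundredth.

First evaluate x: 54.2 − 0.78(15)² + 0.0083(92000) + 2.31(27.6) = 54.2 − 175.5 + 763.6 + 63.756 = 706.056.
∂x/∂P_x = −2·0.78·P_x = -23.4, so E_p = -23.4·(15/706.056) ≈ -0.50.
|E_p| < 1: demand is inelastic.

-0.50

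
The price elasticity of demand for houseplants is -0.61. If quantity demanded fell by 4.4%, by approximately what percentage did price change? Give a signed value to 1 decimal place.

7.2

%ΔQ ≈ E × %ΔP ⇒ %ΔP = %ΔQ / E = (-4.4%)/(-0.61) ≈ 7.2%.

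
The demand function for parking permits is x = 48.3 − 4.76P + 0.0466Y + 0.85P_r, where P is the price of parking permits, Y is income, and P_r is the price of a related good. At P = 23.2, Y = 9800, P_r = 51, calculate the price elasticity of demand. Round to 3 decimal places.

Substituting, x = 48.3 − 4.76(23.2) + 0.0466(9800) + 0.85(51) = 48.3 − 110.432 + 456.68 + 43.35 = 437.898.
∂x/∂P = −4.76, so E_p = (−4.76)·(23.2/437.898) ≈ -0.252.
|E_p| < 1: demand is inelastic.

-0.252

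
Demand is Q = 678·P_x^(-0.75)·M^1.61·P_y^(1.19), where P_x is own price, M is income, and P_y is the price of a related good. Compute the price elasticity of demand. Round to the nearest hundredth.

-0.75

For a Cobb–Douglas (constant-elasticity) form Q = A·P_x^α·…, the elasticity with respect to P_x equals the exponent α at every point.
Here the exponent on P_x is -0.75, so the price elasticity of demand is -0.75.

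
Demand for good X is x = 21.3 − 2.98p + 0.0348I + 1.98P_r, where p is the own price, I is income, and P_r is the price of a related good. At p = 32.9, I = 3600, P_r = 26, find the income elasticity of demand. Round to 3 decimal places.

x = 21.3 − 2.98(32.9) + 0.0348(3600) + 1.98(26) = 21.3 − 98.042 + 125.28 + 51.48 = 100.018.
∂x/∂I = +0.0348, so E_I = 0.0348·(3600/100.018) ≈ 1.253.
E_I > 1: normal good (luxury).

1.253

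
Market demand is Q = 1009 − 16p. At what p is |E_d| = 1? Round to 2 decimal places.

For linear demand Q = a − bp, E = −bp/(a − bp). |E| = 1 ⇒ bp = a − bp ⇒ p = a/(2b).
p = 1009/(2·16) ≈ 31.53.

31.53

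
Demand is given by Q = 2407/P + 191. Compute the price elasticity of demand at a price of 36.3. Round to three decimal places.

-0.258

At P = 36.3, Q = 257.3085.
dQ/dP = −2407/P² = −1.8267.
Point elasticity E = (dQ/dP)·(P/Q) = -1.8267 × 36.3/257.3085 ≈ -0.258.
|E| < 1, so demand is inelastic at this price.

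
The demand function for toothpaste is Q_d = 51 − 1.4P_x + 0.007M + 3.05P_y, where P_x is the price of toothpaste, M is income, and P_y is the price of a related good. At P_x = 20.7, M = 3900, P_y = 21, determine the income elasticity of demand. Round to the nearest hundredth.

At the given point, Q_d = 51 − 1.4(20.7) + 0.007(3900) + 3.05(21) = 51 − 28.98 + 27.3 + 64.05 = 113.37.
∂Q_d/∂M = +0.007, so E_I = 0.007·(3900/113.37) ≈ 0.24.
E_I ∈ (0,1): normal good (necessity).

0.24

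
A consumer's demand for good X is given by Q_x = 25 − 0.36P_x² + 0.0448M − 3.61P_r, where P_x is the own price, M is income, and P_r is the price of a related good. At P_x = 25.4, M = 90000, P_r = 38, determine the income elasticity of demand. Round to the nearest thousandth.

1.093

First evaluate Q_x: 25 − 0.36(25.4)² + 0.0448(90000) − 3.61(38) = 25 − 232.2576 + 4032 − 137.18 = 3687.5624.
∂Q_x/∂M = +0.0448, so E_I = 0.0448·(90000/3687.5624) ≈ 1.093.
E_I > 1: normal good (luxury).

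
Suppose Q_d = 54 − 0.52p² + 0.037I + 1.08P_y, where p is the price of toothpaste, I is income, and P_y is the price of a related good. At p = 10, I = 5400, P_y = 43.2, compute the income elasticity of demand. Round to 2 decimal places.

Substituting, Q_d = 54 − 0.52(10)² + 0.037(5400) + 1.08(43.2) = 54 − 52 + 199.8 + 46.656 = 248.456.
∂Q_d/∂I = +0.037, so E_I = 0.037·(5400/248.456) ≈ 0.80.
E_I ∈ (0,1): normal good (necessity).

0.80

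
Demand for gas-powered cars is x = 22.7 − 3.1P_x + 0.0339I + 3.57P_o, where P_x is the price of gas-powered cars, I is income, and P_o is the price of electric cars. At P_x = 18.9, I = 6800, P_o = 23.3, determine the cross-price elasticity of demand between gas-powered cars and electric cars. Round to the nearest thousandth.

0.299

Substituting, x = 22.7 − 3.1(18.9) + 0.0339(6800) + 3.57(23.3) = 22.7 − 58.59 + 230.52 + 83.181 = 277.811.
∂x/∂P_o = +3.57, so E_xy = 3.57·(23.3/277.811) ≈ 0.299.
E_xy > 0: the goods are substitutes.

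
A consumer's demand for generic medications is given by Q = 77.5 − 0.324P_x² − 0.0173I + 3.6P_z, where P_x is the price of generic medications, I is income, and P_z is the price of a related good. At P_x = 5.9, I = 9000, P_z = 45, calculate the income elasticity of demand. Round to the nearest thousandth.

-2.147

At the given point, Q = 77.5 − 0.324(5.9)² − 0.0173(9000) + 3.6(45) = 77.5 − 11.2784 − 155.7 + 162 = 72.5216.
∂Q/∂I = −0.0173, so E_I = -0.0173·(9000/72.5216) ≈ -2.147.
E_I < 0: inferior good.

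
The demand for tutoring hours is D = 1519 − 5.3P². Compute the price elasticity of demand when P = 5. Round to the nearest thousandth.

-0.191

At P = 5, D = 1386.5.
dD/dP = −2·5.3·P = −53.
Point elasticity E = (dD/dP)·(P/D) = -53 × 5/1386.5 ≈ -0.191.
|E| < 1, so demand is inelastic at this price.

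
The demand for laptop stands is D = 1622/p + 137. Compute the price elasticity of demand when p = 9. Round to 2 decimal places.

At p = 9, D = 317.2222.
dD/dp = −1622/p² = −20.0247.
Point elasticity E = (dD/dp)·(p/D) = -20.0247 × 9/317.2222 ≈ -0.57.
|E| < 1, so demand is inelastic at this price.

-0.57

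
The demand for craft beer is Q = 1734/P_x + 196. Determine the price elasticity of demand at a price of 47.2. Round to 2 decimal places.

-0.16

At P_x = 47.2, Q = 232.7373.
dQ/dP_x = −1734/P_x² = −0.7783.
Point elasticity E = (dQ/dP_x)·(P_x/Q) = -0.7783 × 47.2/232.7373 ≈ -0.16.
|E| < 1, so demand is inelastic at this price.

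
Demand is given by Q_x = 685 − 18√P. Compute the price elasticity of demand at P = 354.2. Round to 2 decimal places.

At P = 354.2, Q_x = 346.2364.
dQ_x/dP = −18/(2√P) = −18/(2·18.8202).
Point elasticity E = (dQ_x/dP)·(P/Q_x) = -0.4782 × 354.2/346.2364 ≈ -0.49.
|E| < 1, so demand is inelastic at this price.

-0.49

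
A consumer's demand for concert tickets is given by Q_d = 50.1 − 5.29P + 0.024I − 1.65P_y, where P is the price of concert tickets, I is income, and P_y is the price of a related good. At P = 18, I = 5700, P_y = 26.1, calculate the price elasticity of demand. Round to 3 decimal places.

First evaluate Q_d: 50.1 − 5.29(18) + 0.024(5700) − 1.65(26.1) = 50.1 − 95.22 + 136.8 − 43.065 = 48.615.
∂Q_d/∂P = −5.29, so E_p = (−5.29)·(18/48.615) ≈ -1.959.
|E_p| > 1: demand is elastic.

-1.959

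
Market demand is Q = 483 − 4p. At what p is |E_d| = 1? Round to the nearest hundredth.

60.38

For linear demand Q = a − bp, E = −bp/(a − bp). |E| = 1 ⇒ bp = a − bp ⇒ p = a/(2b).
p = 483/(2·4) ≈ 60.38.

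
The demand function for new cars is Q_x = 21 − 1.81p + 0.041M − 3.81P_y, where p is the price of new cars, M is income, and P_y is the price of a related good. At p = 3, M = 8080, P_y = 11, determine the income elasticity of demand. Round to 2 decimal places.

1.09

Substituting, Q_x = 21 − 1.81(3) + 0.041(8080) − 3.81(11) = 21 − 5.43 + 331.28 − 41.91 = 304.94.
∂Q_x/∂M = +0.041, so E_I = 0.041·(8080/304.94) ≈ 1.09.
E_I > 1: normal good (luxury).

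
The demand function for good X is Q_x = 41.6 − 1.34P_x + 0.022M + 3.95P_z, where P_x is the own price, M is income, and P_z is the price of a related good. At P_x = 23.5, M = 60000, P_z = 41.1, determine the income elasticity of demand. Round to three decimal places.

Substituting, Q_x = 41.6 − 1.34(23.5) + 0.022(60000) + 3.95(41.1) = 41.6 − 31.49 + 1320 + 162.345 = 1492.455.
∂Q_x/∂M = +0.022, so E_I = 0.022·(60000/1492.455) ≈ 0.884.
E_I ∈ (0,1): normal good (necessity).

0.884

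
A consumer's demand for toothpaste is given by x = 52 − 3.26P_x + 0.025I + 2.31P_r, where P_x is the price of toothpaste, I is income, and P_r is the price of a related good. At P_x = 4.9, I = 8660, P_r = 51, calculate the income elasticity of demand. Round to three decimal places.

First evaluate x: 52 − 3.26(4.9) + 0.025(8660) + 2.31(51) = 52 − 15.974 + 216.5 + 117.81 = 370.336.
∂x/∂I = +0.025, so E_I = 0.025·(8660/370.336) ≈ 0.585.
E_I ∈ (0,1): normal good (necessity).

0.585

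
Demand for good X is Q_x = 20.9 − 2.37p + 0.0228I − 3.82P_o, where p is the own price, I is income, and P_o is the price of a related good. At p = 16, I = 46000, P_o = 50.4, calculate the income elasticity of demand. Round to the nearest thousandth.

1.250

Substituting, Q_x = 20.9 − 2.37(16) + 0.0228(46000) − 3.82(50.4) = 20.9 − 37.92 + 1048.8 − 192.528 = 839.252.
∂Q_x/∂I = +0.0228, so E_I = 0.0228·(46000/839.252) ≈ 1.250.
E_I > 1: normal good (luxury).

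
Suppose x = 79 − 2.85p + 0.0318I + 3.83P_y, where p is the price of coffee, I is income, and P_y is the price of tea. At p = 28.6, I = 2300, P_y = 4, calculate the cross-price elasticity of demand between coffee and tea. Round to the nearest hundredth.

0.18

At the given point, x = 79 − 2.85(28.6) + 0.0318(2300) + 3.83(4) = 79 − 81.51 + 73.14 + 15.32 = 85.95.
∂x/∂P_y = +3.83, so E_xy = 3.83·(4/85.95) ≈ 0.18.
E_xy > 0: the goods are substitutes.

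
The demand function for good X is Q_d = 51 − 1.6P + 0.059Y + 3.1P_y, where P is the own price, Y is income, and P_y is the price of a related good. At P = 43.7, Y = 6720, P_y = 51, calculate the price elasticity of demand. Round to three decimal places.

Substituting, Q_d = 51 − 1.6(43.7) + 0.059(6720) + 3.1(51) = 51 − 69.92 + 396.48 + 158.1 = 535.66.
∂Q_d/∂P = −1.6, so E_p = (−1.6)·(43.7/535.66) ≈ -0.131.
|E_p| < 1: demand is inelastic.

-0.131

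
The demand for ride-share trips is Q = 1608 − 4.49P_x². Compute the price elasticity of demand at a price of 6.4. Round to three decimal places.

At P_x = 6.4, Q = 1424.0896.
dQ/dP_x = −2·4.49·P_x = −57.472.
Point elasticity E = (dQ/dP_x)·(P_x/Q) = -57.472 × 6.4/1424.0896 ≈ -0.258.
|E| < 1, so demand is inelastic at this price.

-0.258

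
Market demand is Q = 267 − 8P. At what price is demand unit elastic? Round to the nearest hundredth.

16.69

For linear demand Q = a − bP, E = −bP/(a − bP). |E| = 1 ⇒ bP = a − bP ⇒ P = a/(2b).
P = 267/(2·8) ≈ 16.69.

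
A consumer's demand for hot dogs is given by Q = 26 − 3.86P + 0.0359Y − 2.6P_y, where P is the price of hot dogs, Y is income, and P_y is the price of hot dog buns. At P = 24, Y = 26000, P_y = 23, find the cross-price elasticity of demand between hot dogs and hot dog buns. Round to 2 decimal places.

-0.07

First evaluate Q: 26 − 3.86(24) + 0.0359(26000) − 2.6(23) = 26 − 92.64 + 933.4 − 59.8 = 806.96.
∂Q/∂P_y = −2.6, so E_xy = -2.6·(23/806.96) ≈ -0.07.
E_xy < 0: the goods are complements.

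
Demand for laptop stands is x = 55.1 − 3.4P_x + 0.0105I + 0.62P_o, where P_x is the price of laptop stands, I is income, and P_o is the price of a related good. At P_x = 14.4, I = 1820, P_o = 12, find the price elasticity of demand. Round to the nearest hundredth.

-1.50

First evaluate x: 55.1 − 3.4(14.4) + 0.0105(1820) + 0.62(12) = 55.1 − 48.96 + 19.11 + 7.44 = 32.69.
∂x/∂P_x = −3.4, so E_p = (−3.4)·(14.4/32.69) ≈ -1.50.
|E_p| > 1: demand is elastic.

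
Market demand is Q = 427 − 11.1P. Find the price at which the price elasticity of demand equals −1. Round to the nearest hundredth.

19.23

For linear demand Q = a − bP, E = −bP/(a − bP). |E| = 1 ⇒ bP = a − bP ⇒ P = a/(2b).
P = 427/(2·11.1) ≈ 19.23.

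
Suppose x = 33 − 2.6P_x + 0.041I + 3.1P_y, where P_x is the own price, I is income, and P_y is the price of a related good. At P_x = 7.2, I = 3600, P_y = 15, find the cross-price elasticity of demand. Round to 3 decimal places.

0.223

First evaluate x: 33 − 2.6(7.2) + 0.041(3600) + 3.1(15) = 33 − 18.72 + 147.6 + 46.5 = 208.38.
∂x/∂P_y = +3.1, so E_xy = 3.1·(15/208.38) ≈ 0.223.
E_xy > 0: the goods are substitutes.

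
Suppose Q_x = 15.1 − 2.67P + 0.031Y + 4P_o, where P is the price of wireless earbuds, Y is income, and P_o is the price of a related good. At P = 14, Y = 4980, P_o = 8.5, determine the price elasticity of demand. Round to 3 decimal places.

-0.225

At the given point, Q_x = 15.1 − 2.67(14) + 0.031(4980) + 4(8.5) = 15.1 − 37.38 + 154.38 + 34 = 166.1.
∂Q_x/∂P = −2.67, so E_p = (−2.67)·(14/166.1) ≈ -0.225.
|E_p| < 1: demand is inelastic.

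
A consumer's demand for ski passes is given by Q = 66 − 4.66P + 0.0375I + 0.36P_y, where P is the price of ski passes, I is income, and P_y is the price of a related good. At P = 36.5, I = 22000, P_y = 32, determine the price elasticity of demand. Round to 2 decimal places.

-0.23

Evaluating quantity at (P, I, P_y) gives Q = 66 − 4.66(36.5) + 0.0375(22000) + 0.36(32) = 66 − 170.09 + 825 + 11.52 = 732.43.
∂Q/∂P = −4.66, so E_p = (−4.66)·(36.5/732.43) ≈ -0.23.
|E_p| < 1: demand is inelastic.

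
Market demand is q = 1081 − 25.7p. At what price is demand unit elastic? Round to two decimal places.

For linear demand q = a − bp, E = −bp/(a − bp). |E| = 1 ⇒ bp = a − bp ⇒ p = a/(2b).
p = 1081/(2·25.7) ≈ 21.03.

21.03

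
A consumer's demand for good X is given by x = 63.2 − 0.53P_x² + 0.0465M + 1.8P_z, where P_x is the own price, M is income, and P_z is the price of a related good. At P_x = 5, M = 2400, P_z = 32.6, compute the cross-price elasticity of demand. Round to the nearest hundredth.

Evaluating quantity at (P_x, M, P_z) gives x = 63.2 − 0.53(5)² + 0.0465(2400) + 1.8(32.6) = 63.2 − 13.25 + 111.6 + 58.68 = 220.23.
∂x/∂P_z = +1.8, so E_xy = 1.8·(32.6/220.23) ≈ 0.27.
E_xy > 0: the goods are substitutes.

0.27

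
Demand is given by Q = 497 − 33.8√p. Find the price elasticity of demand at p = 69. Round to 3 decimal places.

-0.649

At p = 69, Q = 216.2361.
dQ/dp = −33.8/(2√p) = −33.8/(2·8.3066).
Point elasticity E = (dQ/dp)·(p/Q) = -2.0345 × 69/216.2361 ≈ -0.649.
|E| < 1, so demand is inelastic at this price.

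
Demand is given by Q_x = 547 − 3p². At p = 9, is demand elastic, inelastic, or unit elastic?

elastic

At p = 9, Q_x = 304.
dQ_x/dp = −2·3·p = −54.
Point elasticity E = (dQ_x/dp)·(p/Q_x) = -54 × 9/304 ≈ -1.599.
|E| ≈ 1.599 > 1, so demand is elastic.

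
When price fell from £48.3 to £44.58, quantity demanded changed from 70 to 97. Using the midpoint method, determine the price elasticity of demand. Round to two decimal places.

-4.04

%Δq = (97 − 70)/[(70 + 97)/2] = 27/83.5 ≈ 0.3234.
%Δp = (44.58 − 48.3)/[(48.3 + 44.58)/2] = -3.72/46.44 ≈ -0.0801.
Arc elasticity E = %Δq/%Δp ≈ 0.3234/-0.0801 ≈ -4.04.
|E| > 1: demand is elastic over this range.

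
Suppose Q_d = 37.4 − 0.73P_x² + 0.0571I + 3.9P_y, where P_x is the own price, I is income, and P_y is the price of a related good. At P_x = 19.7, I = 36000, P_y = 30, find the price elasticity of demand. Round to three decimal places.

-0.294

Q_d = 37.4 − 0.73(19.7)² + 0.0571(36000) + 3.9(30) = 37.4 − 283.3057 + 2055.6 + 117 = 1926.6943.
∂Q_d/∂P_x = −2·0.73·P_x = -28.762, so E_p = -28.762·(19.7/1926.6943) ≈ -0.294.
|E_p| < 1: demand is inelastic.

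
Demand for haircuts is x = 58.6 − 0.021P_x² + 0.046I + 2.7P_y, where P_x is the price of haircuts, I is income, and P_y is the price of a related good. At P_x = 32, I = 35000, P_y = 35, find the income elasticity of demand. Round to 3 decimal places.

0.924

First evaluate x: 58.6 − 0.021(32)² + 0.046(35000) + 2.7(35) = 58.6 − 21.504 + 1610 + 94.5 = 1741.596.
∂x/∂I = +0.046, so E_I = 0.046·(35000/1741.596) ≈ 0.924.
E_I ∈ (0,1): normal good (necessity).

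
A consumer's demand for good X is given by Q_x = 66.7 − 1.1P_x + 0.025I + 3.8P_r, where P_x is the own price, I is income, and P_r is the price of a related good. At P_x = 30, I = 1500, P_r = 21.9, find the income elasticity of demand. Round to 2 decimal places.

0.24

First evaluate Q_x: 66.7 − 1.1(30) + 0.025(1500) + 3.8(21.9) = 66.7 − 33 + 37.5 + 83.22 = 154.42.
∂Q_x/∂I = +0.025, so E_I = 0.025·(1500/154.42) ≈ 0.24.
E_I ∈ (0,1): normal good (necessity).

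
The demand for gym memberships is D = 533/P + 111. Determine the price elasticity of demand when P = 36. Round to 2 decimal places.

At P = 36, D = 125.8056.
dD/dP = −533/P² = −0.4113.
Point elasticity E = (dD/dP)·(P/D) = -0.4113 × 36/125.8056 ≈ -0.12.
|E| < 1, so demand is inelastic at this price.

-0.12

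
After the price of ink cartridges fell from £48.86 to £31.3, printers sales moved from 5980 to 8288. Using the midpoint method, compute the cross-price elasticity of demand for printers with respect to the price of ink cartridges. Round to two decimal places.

-0.74

%ΔQ_x = (8288 − 5980)/[(5980+8288)/2] = 2308/7134 ≈ 0.3235.
%ΔP_y = (31.3 − 48.86)/[(48.86+31.3)/2] ≈ -0.4381.
E_xy = 0.3235/-0.4381 ≈ -0.74.
E_xy < 0, so printers and ink cartridges are complements.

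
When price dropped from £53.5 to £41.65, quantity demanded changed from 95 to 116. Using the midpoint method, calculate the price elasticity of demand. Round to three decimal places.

-0.799

%Δq = (116 − 95)/[(95 + 116)/2] = 21/105.5 ≈ 0.1991.
%ΔP = (41.65 − 53.5)/[(53.5 + 41.65)/2] = -11.85/47.575 ≈ -0.2491.
Arc elasticity E = %Δq/%ΔP ≈ 0.1991/-0.2491 ≈ -0.799.
|E| < 1: demand is inelastic over this range.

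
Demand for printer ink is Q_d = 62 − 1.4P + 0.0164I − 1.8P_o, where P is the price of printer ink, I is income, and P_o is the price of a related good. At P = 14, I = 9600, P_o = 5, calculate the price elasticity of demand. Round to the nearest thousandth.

At the given point, Q_d = 62 − 1.4(14) + 0.0164(9600) − 1.8(5) = 62 − 19.6 + 157.44 − 9 = 190.84.
∂Q_d/∂P = −1.4, so E_p = (−1.4)·(14/190.84) ≈ -0.103.
|E_p| < 1: demand is inelastic.

-0.103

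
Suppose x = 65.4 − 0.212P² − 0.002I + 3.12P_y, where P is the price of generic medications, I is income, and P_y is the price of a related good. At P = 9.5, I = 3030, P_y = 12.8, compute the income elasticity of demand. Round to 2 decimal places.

Substituting, x = 65.4 − 0.212(9.5)² − 0.002(3030) + 3.12(12.8) = 65.4 − 19.133 − 6.06 + 39.936 = 80.143.
∂x/∂I = −0.002, so E_I = -0.002·(3030/80.143) ≈ -0.08.
E_I < 0: inferior good.

-0.08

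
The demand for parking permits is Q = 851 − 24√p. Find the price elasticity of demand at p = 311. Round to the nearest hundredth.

At p = 311, Q = 427.7554.
dQ/dp = −24/(2√p) = −24/(2·17.6352).
Point elasticity E = (dQ/dp)·(p/Q) = -0.6805 × 311/427.7554 ≈ -0.49.
|E| < 1, so demand is inelastic at this price.

-0.49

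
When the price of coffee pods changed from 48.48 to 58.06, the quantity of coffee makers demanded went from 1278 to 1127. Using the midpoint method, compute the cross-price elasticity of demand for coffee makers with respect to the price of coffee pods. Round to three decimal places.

-0.698

%ΔQ_x = (1127 − 1278)/[(1278+1127)/2] = -151/1202.5 ≈ -0.1256.
%ΔP_y = (58.06 − 48.48)/[(48.48+58.06)/2] ≈ 0.1798.
E_xy = -0.1256/0.1798 ≈ -0.698.
E_xy < 0, so coffee makers and coffee pods are complements.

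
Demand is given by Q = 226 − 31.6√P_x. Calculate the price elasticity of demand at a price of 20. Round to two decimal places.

At P_x = 20, Q = 84.6805.
dQ/dP_x = −31.6/(2√P_x) = −31.6/(2·4.4721).
Point elasticity E = (dQ/dP_x)·(P_x/Q) = -3.533 × 20/84.6805 ≈ -0.83.
|E| < 1, so demand is inelastic at this price.

-0.83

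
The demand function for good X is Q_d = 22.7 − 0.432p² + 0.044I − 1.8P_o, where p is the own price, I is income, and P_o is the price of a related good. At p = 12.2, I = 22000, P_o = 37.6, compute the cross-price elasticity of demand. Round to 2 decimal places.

-0.08

Evaluating quantity at (p, I, P_o) gives Q_d = 22.7 − 0.432(12.2)² + 0.044(22000) − 1.8(37.6) = 22.7 − 64.2989 + 968 − 67.68 = 858.7211.
∂Q_d/∂P_o = −1.8, so E_xy = -1.8·(37.6/858.7211) ≈ -0.08.
E_xy < 0: the goods are complements.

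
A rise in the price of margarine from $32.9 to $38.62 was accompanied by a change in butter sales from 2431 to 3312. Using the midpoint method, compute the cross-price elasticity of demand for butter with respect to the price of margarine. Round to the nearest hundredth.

1.92

%ΔQ_x = (3312 − 2431)/[(2431+3312)/2] = 881/2871.5 ≈ 0.3068.
%ΔP_y = (38.62 − 32.9)/[(32.9+38.62)/2] ≈ 0.1600.
E_xy = 0.3068/0.1600 ≈ 1.92.
E_xy > 0, so butter and margarine are substitutes.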